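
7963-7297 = 666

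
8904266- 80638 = 8823628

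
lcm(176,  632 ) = 13904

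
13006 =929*14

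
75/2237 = 75/2237 = 0.03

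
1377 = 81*17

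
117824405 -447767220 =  - 329942815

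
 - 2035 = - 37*55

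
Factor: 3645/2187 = 5/3 = 3^ (-1)*5^1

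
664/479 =664/479 = 1.39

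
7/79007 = 7/79007 = 0.00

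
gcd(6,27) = 3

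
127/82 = 127/82 = 1.55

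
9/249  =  3/83 = 0.04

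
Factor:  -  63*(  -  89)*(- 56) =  - 313992= - 2^3*3^2*7^2*89^1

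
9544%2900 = 844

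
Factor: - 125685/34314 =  - 2^(-1 )*3^2*5^1*7^1*43^ (-1) = - 315/86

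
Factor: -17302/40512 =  - 2^(-5 )*3^( - 1) * 41^1 = - 41/96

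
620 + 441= 1061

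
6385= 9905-3520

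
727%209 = 100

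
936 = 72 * 13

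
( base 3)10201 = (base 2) 1100100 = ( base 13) 79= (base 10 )100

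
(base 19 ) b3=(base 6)552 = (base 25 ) 8C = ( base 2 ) 11010100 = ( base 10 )212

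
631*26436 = 16681116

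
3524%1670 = 184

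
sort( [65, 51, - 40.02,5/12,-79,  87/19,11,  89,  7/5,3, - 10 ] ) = [-79 , - 40.02, - 10,  5/12,7/5,3, 87/19, 11, 51,  65,89] 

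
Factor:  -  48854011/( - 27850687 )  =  499^(  -  1)*55813^( - 1)*48854011^1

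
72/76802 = 36/38401= 0.00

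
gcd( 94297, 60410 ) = 7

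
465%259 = 206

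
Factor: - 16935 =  - 3^1*5^1*1129^1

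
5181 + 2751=7932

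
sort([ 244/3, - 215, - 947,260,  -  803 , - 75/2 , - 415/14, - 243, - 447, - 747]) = [- 947,  -  803, - 747,  -  447, - 243, - 215, - 75/2, - 415/14, 244/3,260]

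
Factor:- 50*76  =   - 3800= - 2^3 * 5^2*19^1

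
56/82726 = 4/5909 = 0.00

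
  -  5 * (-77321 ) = 386605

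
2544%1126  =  292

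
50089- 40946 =9143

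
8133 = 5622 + 2511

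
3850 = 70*55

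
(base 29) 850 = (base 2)1101011011001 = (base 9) 10376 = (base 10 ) 6873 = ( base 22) E49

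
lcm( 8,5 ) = 40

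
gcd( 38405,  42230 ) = 5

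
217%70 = 7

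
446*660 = 294360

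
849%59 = 23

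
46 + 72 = 118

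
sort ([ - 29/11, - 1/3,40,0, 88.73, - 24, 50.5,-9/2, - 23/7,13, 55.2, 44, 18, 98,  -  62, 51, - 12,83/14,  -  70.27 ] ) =[ - 70.27, - 62, - 24, - 12, - 9/2, - 23/7, - 29/11, - 1/3,0,  83/14,  13,18,40,  44, 50.5, 51, 55.2 , 88.73, 98 ]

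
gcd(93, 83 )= 1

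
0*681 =0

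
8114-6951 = 1163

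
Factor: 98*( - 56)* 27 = - 2^4*3^3*7^3=- 148176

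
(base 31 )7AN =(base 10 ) 7060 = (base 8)15624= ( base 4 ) 1232110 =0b1101110010100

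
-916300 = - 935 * 980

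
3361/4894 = 3361/4894 = 0.69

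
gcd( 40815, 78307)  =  1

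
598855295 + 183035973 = 781891268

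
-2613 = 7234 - 9847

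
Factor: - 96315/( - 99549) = 32105/33183 = 3^( - 3 )*5^1*1229^( - 1)*6421^1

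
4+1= 5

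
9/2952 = 1/328 =0.00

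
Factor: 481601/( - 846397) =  - 401^1*1201^1*846397^( - 1)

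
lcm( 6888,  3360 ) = 137760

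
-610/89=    - 7+13/89 = -6.85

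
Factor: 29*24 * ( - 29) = - 2^3*3^1*29^2 =- 20184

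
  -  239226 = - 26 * 9201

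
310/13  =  310/13 = 23.85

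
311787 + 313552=625339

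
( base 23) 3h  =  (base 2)1010110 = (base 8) 126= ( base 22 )3K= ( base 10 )86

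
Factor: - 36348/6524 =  - 39/7 =- 3^1*7^( - 1)*13^1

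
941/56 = 16 + 45/56 =16.80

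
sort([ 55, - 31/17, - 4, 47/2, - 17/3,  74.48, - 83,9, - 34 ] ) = [ - 83, - 34, - 17/3,-4,-31/17,9, 47/2, 55,  74.48] 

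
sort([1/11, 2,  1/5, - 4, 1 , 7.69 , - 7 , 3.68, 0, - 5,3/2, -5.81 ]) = [ - 7,- 5.81, - 5, - 4,0,1/11,1/5, 1,  3/2,2, 3.68,  7.69] 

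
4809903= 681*7063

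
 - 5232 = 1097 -6329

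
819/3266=819/3266  =  0.25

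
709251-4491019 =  - 3781768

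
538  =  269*2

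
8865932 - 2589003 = 6276929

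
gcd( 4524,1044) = 348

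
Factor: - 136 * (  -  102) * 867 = 12027024 = 2^4 * 3^2*17^4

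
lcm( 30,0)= 0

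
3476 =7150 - 3674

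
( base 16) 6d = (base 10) 109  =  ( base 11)9a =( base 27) 41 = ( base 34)37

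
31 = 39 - 8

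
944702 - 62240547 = - 61295845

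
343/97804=7/1996 = 0.00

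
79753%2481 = 361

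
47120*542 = 25539040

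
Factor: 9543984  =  2^4*3^1  *198833^1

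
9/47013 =3/15671 = 0.00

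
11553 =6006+5547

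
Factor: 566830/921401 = 2^1*5^1*11^1*13^( - 1 )*5153^1*70877^ (-1 )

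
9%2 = 1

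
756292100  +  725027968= 1481320068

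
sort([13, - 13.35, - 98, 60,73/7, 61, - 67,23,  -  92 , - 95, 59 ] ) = [  -  98 , - 95, - 92,- 67, - 13.35, 73/7,  13, 23, 59, 60,  61 ] 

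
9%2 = 1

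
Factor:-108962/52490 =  - 301/145 = - 5^( - 1)*7^1 * 29^( - 1)*43^1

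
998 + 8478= 9476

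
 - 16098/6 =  - 2683 = - 2683.00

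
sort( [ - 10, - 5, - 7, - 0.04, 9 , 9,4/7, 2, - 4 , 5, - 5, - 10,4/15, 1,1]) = [ - 10, - 10 , - 7 , - 5, - 5, - 4, - 0.04, 4/15,4/7 , 1, 1,2,5 , 9,9 ] 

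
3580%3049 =531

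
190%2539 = 190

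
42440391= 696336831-653896440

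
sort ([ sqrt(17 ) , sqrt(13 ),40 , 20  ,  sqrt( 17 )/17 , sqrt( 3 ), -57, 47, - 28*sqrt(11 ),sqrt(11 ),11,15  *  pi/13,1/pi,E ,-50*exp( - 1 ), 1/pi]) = [ - 28*sqrt(11 ), -57, - 50 * exp( -1 ),  sqrt( 17)/17 , 1/pi,1/pi , sqrt(3 ), E,sqrt (11), sqrt( 13), 15 * pi/13, sqrt( 17),11, 20, 40, 47]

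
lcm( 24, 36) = 72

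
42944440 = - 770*( - 55772 )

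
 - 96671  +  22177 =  - 74494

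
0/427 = 0 = 0.00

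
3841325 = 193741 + 3647584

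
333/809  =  333/809 = 0.41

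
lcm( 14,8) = 56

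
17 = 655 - 638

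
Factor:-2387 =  - 7^1*11^1 * 31^1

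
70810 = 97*730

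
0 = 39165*0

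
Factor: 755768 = 2^3*13^3*43^1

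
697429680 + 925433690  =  1622863370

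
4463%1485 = 8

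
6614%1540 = 454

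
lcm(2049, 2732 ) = 8196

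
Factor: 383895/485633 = 3^2*5^1*19^1*83^( - 1) * 449^1 * 5851^( - 1) 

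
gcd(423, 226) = 1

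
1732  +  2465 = 4197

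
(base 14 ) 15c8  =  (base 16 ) f3c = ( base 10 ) 3900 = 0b111100111100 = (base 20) 9F0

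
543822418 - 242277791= 301544627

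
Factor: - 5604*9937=  -  55686948= - 2^2*3^1*19^1*467^1*523^1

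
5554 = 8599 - 3045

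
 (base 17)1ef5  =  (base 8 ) 22003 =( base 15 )2ae9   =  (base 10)9219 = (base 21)KJ0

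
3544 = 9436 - 5892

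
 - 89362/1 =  - 89362 = - 89362.00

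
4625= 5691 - 1066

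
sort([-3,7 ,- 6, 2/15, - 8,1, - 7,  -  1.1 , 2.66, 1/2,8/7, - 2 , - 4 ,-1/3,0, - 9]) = [ - 9 ,  -  8,  -  7,  -  6, - 4,  -  3,-2, - 1.1,  -  1/3,  0,  2/15,  1/2 , 1,8/7, 2.66,7]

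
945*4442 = 4197690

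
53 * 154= 8162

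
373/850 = 373/850 = 0.44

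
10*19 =190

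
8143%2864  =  2415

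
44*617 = 27148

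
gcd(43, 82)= 1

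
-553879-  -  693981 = 140102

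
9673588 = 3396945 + 6276643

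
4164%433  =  267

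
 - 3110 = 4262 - 7372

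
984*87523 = 86122632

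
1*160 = 160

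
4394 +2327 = 6721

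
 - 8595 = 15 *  (-573)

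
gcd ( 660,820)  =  20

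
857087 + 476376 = 1333463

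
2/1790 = 1/895 =0.00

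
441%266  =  175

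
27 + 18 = 45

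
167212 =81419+85793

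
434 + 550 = 984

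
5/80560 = 1/16112 =0.00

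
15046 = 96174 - 81128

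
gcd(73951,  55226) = 1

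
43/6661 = 43/6661 = 0.01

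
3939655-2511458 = 1428197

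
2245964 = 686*3274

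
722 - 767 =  - 45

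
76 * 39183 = 2977908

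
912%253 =153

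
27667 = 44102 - 16435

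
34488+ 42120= 76608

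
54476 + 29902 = 84378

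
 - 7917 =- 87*91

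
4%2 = 0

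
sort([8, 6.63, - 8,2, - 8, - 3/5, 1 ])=[ - 8,-8, - 3/5,1,2, 6.63, 8 ]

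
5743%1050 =493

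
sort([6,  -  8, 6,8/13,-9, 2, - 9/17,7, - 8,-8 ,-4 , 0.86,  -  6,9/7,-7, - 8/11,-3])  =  [-9,  -  8, - 8,-8,-7 , - 6, - 4,-3,-8/11,-9/17,8/13, 0.86,9/7,  2, 6,  6, 7 ]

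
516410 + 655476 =1171886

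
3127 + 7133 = 10260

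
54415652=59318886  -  4903234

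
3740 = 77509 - 73769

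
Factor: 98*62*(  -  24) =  - 2^5*3^1 * 7^2*31^1 = - 145824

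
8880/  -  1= -8880 + 0/1= - 8880.00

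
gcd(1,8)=1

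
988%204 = 172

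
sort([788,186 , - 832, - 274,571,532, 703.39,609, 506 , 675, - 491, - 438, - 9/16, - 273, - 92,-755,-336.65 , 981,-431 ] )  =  [- 832, - 755,-491, - 438 , - 431,  -  336.65, - 274, - 273,-92,- 9/16, 186, 506,532, 571,609,  675,703.39,788,981]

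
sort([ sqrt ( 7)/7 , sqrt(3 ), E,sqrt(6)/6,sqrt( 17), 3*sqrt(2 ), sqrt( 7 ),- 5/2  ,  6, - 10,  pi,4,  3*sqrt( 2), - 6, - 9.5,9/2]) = [-10,  -  9.5, - 6 ,-5/2,sqrt( 7)/7,  sqrt( 6)/6, sqrt( 3) , sqrt(7), E,pi, 4, sqrt( 17),  3*sqrt(2) , 3*sqrt(2), 9/2, 6 ]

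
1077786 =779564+298222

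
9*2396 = 21564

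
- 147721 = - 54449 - 93272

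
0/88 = 0 = 0.00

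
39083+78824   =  117907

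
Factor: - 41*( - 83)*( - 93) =- 316479 = - 3^1 * 31^1*41^1*83^1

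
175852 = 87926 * 2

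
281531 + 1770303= 2051834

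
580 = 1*580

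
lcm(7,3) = 21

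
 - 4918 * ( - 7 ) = 34426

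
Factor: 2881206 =2^1 * 3^2*59^1*2713^1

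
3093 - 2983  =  110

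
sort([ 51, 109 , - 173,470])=[-173,  51 , 109,470 ]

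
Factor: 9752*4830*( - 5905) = -278138254800 = - 2^4*3^1*5^2*7^1*23^2*53^1*1181^1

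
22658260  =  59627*380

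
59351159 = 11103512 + 48247647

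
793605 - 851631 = - 58026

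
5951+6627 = 12578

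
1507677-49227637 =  - 47719960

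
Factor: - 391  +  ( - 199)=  - 590 =- 2^1*5^1*59^1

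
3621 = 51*71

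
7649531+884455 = 8533986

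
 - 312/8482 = -1 + 4085/4241 = -0.04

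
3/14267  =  3/14267  =  0.00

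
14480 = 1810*8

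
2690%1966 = 724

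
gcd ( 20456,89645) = 1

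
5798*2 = 11596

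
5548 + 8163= 13711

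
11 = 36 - 25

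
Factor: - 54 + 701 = 647^1  =  647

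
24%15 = 9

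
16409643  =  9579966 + 6829677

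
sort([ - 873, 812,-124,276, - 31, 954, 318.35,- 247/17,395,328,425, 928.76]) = [-873,-124,-31, - 247/17, 276, 318.35,328, 395,425,812, 928.76 , 954 ] 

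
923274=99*9326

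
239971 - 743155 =-503184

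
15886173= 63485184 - 47599011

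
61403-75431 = - 14028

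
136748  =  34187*4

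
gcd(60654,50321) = 1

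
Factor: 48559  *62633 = 7^2 * 991^1*62633^1 = 3041395847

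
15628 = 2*7814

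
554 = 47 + 507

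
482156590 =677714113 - 195557523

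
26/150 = 13/75 = 0.17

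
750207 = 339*2213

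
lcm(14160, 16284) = 325680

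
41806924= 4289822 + 37517102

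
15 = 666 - 651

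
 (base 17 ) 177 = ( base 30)dp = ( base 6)1531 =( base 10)415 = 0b110011111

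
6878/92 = 3439/46=74.76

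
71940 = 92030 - 20090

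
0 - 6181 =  - 6181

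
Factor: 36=2^2*3^2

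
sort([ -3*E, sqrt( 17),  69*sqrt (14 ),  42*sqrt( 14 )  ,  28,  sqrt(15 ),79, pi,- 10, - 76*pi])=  [ - 76*pi, - 10, - 3 * E,pi, sqrt( 15 ), sqrt ( 17 ), 28, 79, 42*sqrt (14),69*sqrt( 14) ]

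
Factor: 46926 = 2^1*3^3*11^1*79^1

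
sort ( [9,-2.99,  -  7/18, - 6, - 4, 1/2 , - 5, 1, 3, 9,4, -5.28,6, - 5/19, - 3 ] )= [-6, -5.28, - 5, -4,  -  3, - 2.99,-7/18, - 5/19, 1/2 , 1, 3, 4, 6,  9, 9]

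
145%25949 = 145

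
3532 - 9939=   -6407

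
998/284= 499/142 = 3.51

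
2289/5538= 763/1846=0.41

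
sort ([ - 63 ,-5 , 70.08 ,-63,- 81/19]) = [ - 63,- 63,- 5,- 81/19, 70.08]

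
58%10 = 8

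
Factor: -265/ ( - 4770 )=1/18 = 2^( - 1)*3^(-2 )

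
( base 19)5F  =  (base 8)156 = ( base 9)132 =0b1101110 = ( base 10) 110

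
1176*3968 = 4666368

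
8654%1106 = 912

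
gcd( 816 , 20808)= 408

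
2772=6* 462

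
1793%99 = 11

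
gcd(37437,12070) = 1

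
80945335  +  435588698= 516534033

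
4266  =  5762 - 1496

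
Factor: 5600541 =3^1*1866847^1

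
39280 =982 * 40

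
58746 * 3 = 176238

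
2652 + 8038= 10690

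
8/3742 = 4/1871 = 0.00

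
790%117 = 88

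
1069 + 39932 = 41001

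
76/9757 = 76/9757 = 0.01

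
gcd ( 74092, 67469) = 1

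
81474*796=64853304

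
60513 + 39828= 100341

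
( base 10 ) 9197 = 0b10001111101101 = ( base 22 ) j01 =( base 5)243242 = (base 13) 4256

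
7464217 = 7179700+284517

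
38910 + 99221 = 138131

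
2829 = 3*943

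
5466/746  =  7+122/373 = 7.33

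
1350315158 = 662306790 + 688008368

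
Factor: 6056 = 2^3*757^1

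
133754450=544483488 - 410729038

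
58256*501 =29186256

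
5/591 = 5/591 = 0.01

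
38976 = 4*9744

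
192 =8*24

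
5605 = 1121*5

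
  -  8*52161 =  - 417288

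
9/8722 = 9/8722 = 0.00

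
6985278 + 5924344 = 12909622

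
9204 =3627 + 5577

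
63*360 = 22680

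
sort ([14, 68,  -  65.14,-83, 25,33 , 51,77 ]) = [-83, - 65.14, 14, 25, 33,51,68, 77]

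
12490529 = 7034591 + 5455938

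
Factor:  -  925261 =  - 101^1*9161^1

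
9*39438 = 354942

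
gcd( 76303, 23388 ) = 1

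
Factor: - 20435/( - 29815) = 61^1 * 89^( - 1 ) = 61/89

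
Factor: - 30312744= - 2^3*3^1*7^1 * 11^1 * 47^1*349^1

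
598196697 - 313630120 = 284566577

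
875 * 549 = 480375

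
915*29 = 26535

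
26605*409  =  10881445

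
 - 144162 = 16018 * ( - 9)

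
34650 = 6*5775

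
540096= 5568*97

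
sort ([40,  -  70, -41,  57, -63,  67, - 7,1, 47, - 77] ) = [-77, - 70, - 63, - 41,-7, 1,40, 47, 57 , 67 ] 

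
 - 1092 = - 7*156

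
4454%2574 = 1880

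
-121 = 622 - 743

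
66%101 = 66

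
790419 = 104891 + 685528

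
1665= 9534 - 7869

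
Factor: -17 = -17^1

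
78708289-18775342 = 59932947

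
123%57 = 9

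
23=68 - 45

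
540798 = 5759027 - 5218229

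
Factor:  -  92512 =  - 2^5*7^2*59^1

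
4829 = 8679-3850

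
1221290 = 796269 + 425021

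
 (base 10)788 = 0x314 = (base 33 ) NT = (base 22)1DI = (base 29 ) r5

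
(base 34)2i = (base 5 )321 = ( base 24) 3e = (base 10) 86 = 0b1010110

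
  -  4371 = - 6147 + 1776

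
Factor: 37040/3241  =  80/7 = 2^4*5^1*7^( - 1 ) 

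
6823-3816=3007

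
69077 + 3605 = 72682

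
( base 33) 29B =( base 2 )100110110110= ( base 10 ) 2486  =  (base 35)211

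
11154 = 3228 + 7926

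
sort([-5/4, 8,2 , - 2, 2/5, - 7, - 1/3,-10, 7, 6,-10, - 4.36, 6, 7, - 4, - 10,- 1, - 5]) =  [  -  10, -10,-10, - 7, -5 ,  -  4.36, - 4, - 2,  -  5/4, -1, - 1/3,2/5,2,6, 6,7, 7,8 ]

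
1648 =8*206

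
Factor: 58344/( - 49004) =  - 14586/12251 = -2^1 * 3^1*11^1*13^1*17^1 * 12251^( - 1 )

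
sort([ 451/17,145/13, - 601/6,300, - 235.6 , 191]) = [ - 235.6, - 601/6,145/13, 451/17, 191,300]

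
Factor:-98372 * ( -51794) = 5095079368 = 2^3*19^1 * 29^1 * 47^1 * 24593^1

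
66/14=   4 + 5/7 = 4.71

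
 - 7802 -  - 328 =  - 7474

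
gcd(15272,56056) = 8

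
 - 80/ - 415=16/83=0.19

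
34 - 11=23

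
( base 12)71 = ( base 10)85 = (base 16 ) 55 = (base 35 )2F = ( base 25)3a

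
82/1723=82/1723 = 0.05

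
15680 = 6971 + 8709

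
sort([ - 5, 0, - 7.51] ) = [ - 7.51, - 5, 0 ] 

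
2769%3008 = 2769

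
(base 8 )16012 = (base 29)8ff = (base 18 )142E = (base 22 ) ei6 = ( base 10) 7178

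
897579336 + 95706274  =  993285610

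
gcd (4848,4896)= 48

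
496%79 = 22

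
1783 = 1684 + 99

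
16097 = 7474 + 8623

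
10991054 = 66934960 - 55943906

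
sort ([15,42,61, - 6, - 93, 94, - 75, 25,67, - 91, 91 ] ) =[-93, - 91, - 75, - 6,15, 25,42, 61,67,91, 94]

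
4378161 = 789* 5549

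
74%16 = 10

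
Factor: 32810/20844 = 2^ (- 1)*3^(- 3 )*5^1 * 17^1= 85/54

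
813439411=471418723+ 342020688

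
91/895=91/895  =  0.10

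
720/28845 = 16/641 =0.02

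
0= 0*643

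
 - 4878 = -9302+4424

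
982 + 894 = 1876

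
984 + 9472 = 10456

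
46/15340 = 23/7670 = 0.00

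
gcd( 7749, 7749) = 7749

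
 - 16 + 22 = 6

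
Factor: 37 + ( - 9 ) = 28 =2^2*7^1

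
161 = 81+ 80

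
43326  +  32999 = 76325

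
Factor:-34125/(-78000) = 7/16 = 2^ ( -4 )*7^1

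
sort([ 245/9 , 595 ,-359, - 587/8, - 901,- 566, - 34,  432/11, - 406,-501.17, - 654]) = [  -  901,  -  654, - 566, - 501.17, - 406,-359, - 587/8,- 34,245/9, 432/11, 595 ] 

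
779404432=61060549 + 718343883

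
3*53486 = 160458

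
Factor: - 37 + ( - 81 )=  - 2^1*59^1 = -118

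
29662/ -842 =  - 36 + 325/421=- 35.23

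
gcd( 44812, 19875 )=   1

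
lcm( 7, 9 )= 63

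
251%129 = 122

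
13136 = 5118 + 8018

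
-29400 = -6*4900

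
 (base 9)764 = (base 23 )144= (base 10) 625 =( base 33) IV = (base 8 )1161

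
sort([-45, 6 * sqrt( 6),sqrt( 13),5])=[ - 45,sqrt( 13 ), 5,  6 * sqrt( 6)] 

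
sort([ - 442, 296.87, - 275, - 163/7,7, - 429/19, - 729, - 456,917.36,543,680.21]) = [ - 729,  -  456, - 442, - 275, - 163/7, - 429/19,7,296.87  ,  543,  680.21 , 917.36 ]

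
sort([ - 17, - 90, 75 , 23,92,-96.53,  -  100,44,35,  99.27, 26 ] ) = [ - 100, - 96.53, - 90, - 17, 23,  26, 35,44,75, 92,99.27 ]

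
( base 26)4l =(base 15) 85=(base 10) 125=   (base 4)1331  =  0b1111101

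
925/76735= 185/15347 = 0.01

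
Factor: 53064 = 2^3*3^2*11^1 * 67^1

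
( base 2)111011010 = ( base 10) 474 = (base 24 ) JI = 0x1DA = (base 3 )122120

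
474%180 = 114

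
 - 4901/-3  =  4901/3 = 1633.67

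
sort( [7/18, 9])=[ 7/18, 9]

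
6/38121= 2/12707=0.00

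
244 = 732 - 488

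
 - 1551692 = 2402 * ( - 646 ) 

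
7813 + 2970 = 10783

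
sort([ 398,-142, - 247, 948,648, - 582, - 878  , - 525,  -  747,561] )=[-878, -747,-582,-525,-247,-142, 398,561,648,948 ]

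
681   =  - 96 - -777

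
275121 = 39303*7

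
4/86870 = 2/43435 = 0.00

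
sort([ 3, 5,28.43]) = [ 3, 5, 28.43]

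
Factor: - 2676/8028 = - 3^ ( -1) = - 1/3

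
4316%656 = 380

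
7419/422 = 7419/422 = 17.58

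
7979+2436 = 10415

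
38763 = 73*531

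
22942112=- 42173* ( - 544)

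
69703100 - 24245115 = 45457985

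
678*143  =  96954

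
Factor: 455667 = 3^1*67^1*2267^1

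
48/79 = 48/79 = 0.61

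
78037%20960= 15157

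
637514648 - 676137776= - 38623128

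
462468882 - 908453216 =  - 445984334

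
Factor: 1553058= 2^1*3^2*13^1 * 6637^1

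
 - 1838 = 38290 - 40128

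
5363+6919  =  12282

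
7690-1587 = 6103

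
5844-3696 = 2148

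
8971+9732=18703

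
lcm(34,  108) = 1836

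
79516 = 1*79516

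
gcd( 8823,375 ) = 3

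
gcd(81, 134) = 1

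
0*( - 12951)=0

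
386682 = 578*669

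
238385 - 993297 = -754912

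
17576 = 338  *52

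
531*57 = 30267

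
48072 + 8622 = 56694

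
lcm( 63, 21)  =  63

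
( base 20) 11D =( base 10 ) 433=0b110110001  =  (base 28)fd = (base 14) 22d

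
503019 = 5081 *99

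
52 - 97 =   -  45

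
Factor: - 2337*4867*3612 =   -  41083534548 =- 2^2*3^2*7^1*19^1*31^1*41^1*43^1*157^1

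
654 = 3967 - 3313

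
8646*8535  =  73793610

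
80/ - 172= - 1 + 23/43=- 0.47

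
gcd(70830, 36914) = 2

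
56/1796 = 14/449 = 0.03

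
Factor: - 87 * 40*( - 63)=2^3 * 3^3 * 5^1 * 7^1 * 29^1   =  219240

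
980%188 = 40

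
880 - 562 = 318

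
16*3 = 48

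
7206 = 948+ 6258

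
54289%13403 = 677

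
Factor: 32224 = 2^5 *19^1*53^1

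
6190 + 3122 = 9312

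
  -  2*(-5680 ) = 11360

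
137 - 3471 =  - 3334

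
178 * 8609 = 1532402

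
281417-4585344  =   - 4303927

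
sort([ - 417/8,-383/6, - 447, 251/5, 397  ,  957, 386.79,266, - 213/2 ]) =[ - 447, - 213/2 , - 383/6,- 417/8,251/5,266, 386.79, 397 , 957]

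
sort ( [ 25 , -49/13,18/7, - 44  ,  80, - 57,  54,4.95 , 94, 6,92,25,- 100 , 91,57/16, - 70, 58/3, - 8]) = [ - 100,-70 ,-57, - 44, - 8, - 49/13, 18/7, 57/16,4.95, 6,58/3,25,25,54, 80,91 , 92, 94] 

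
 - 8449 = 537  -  8986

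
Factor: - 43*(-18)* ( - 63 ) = -2^1 * 3^4*7^1*43^1 = - 48762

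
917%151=11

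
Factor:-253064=-2^3*7^1*4519^1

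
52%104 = 52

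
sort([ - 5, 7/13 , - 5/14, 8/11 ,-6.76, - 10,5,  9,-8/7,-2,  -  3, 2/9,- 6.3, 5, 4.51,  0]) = [ - 10, - 6.76, - 6.3 ,-5,-3,-2, - 8/7,-5/14,0,2/9 , 7/13, 8/11, 4.51,5, 5,9]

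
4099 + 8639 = 12738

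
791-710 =81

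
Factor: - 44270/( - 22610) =7^( - 1) * 17^( - 1)*233^1=   233/119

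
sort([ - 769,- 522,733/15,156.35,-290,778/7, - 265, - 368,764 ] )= [ - 769,-522, - 368,-290, - 265,733/15,778/7, 156.35,764 ]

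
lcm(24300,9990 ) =899100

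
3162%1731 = 1431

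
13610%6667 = 276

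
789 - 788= 1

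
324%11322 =324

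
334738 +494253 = 828991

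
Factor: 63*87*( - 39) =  - 3^4*7^1*13^1*29^1  =  - 213759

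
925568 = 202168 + 723400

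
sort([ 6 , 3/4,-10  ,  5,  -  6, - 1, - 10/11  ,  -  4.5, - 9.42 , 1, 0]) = [ - 10, - 9.42,  -  6,- 4.5, - 1 , - 10/11 , 0 , 3/4,1, 5,6 ]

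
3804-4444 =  - 640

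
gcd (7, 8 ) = 1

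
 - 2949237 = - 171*17247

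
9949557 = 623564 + 9325993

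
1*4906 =4906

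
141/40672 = 141/40672 = 0.00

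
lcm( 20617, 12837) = 680361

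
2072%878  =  316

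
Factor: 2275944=2^3*3^1*11^1*37^1*233^1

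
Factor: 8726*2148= 18743448=2^3 *3^1 * 179^1*4363^1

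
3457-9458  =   - 6001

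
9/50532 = 3/16844  =  0.00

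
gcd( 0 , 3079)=3079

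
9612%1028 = 360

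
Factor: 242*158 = 38236 = 2^2 *11^2 * 79^1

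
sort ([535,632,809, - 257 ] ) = [-257,535, 632,809 ] 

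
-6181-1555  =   - 7736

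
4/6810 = 2/3405 = 0.00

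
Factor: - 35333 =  - 89^1 * 397^1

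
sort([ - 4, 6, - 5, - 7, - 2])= [ - 7, - 5, - 4, - 2, 6] 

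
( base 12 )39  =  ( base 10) 45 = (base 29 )1g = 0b101101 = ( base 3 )1200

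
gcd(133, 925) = 1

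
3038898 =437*6954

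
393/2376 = 131/792 = 0.17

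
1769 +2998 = 4767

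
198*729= 144342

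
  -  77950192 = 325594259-403544451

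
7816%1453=551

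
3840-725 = 3115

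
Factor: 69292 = 2^2*17^1 * 1019^1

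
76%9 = 4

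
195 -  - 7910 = 8105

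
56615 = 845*67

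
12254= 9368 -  - 2886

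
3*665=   1995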